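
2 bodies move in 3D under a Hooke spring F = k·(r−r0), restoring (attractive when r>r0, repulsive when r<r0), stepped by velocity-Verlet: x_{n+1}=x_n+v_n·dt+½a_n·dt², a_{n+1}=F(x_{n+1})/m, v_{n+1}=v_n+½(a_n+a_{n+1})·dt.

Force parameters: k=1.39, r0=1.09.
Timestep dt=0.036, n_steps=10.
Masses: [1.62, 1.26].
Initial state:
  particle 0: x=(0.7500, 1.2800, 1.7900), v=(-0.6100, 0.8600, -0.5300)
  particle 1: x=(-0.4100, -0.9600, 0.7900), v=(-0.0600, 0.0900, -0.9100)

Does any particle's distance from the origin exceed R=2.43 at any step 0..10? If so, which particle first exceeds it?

no

step 0: x0=(0.7500, 1.2800, 1.7900) x1=(-0.4100, -0.9600, 0.7900)
step 1: x0=(0.7277, 1.3102, 1.7706) x1=(-0.4117, -0.9558, 0.7577)
step 2: x0=(0.7045, 1.3389, 1.7505) x1=(-0.4123, -0.9497, 0.7262)
step 3: x0=(0.6807, 1.3661, 1.7297) x1=(-0.4121, -0.9415, 0.6956)
step 4: x0=(0.6561, 1.3917, 1.7083) x1=(-0.4108, -0.9314, 0.6659)
step 5: x0=(0.6308, 1.4157, 1.6861) x1=(-0.4087, -0.9193, 0.6372)
step 6: x0=(0.6048, 1.4382, 1.6632) x1=(-0.4057, -0.9052, 0.6093)
step 7: x0=(0.5781, 1.4591, 1.6396) x1=(-0.4017, -0.8890, 0.5823)
step 8: x0=(0.5507, 1.4785, 1.6153) x1=(-0.3970, -0.8708, 0.5563)
step 9: x0=(0.5228, 1.4962, 1.5903) x1=(-0.3914, -0.8506, 0.5311)
step 10: x0=(0.4942, 1.5124, 1.5646) x1=(-0.3850, -0.8283, 0.5069)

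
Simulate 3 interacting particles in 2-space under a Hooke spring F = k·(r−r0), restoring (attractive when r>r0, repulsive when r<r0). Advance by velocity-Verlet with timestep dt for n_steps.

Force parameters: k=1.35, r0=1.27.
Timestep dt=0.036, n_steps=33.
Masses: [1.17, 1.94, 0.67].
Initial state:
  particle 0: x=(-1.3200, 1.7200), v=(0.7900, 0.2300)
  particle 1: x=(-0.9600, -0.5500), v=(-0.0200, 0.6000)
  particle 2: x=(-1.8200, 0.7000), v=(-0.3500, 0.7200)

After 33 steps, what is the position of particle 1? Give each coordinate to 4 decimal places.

(-1.0665, 0.5817)

step 0: x0=(-1.3200, 1.7200) x1=(-0.9600, -0.5500) x2=(-1.8200, 0.7000)
step 1: x0=(-1.2914, 1.7276) x1=(-0.9609, -0.5279) x2=(-1.8325, 0.7255)
step 2: x0=(-1.2625, 1.7339) x1=(-0.9620, -0.5046) x2=(-1.8448, 0.7501)
step 3: x0=(-1.2333, 1.7389) x1=(-0.9634, -0.4803) x2=(-1.8568, 0.7739)
step 4: x0=(-1.2038, 1.7426) x1=(-0.9650, -0.4549) x2=(-1.8686, 0.7969)
step 5: x0=(-1.1741, 1.7450) x1=(-0.9668, -0.4285) x2=(-1.8802, 0.8190)
step 6: x0=(-1.1441, 1.7463) x1=(-0.9689, -0.4010) x2=(-1.8915, 0.8404)
step 7: x0=(-1.1139, 1.7463) x1=(-0.9712, -0.3726) x2=(-1.9025, 0.8609)
step 8: x0=(-1.0836, 1.7451) x1=(-0.9737, -0.3432) x2=(-1.9133, 0.8807)
step 9: x0=(-1.0531, 1.7428) x1=(-0.9764, -0.3128) x2=(-1.9237, 0.8999)
step 10: x0=(-1.0226, 1.7393) x1=(-0.9793, -0.2816) x2=(-1.9338, 0.9183)
step 11: x0=(-0.9919, 1.7348) x1=(-0.9823, -0.2495) x2=(-1.9436, 0.9362)
step 12: x0=(-0.9613, 1.7292) x1=(-0.9855, -0.2166) x2=(-1.9530, 0.9534)
step 13: x0=(-0.9306, 1.7227) x1=(-0.9888, -0.1829) x2=(-1.9620, 0.9702)
step 14: x0=(-0.8999, 1.7152) x1=(-0.9922, -0.1484) x2=(-1.9706, 0.9865)
step 15: x0=(-0.8694, 1.7067) x1=(-0.9957, -0.1133) x2=(-1.9788, 1.0024)
step 16: x0=(-0.8389, 1.6975) x1=(-0.9994, -0.0775) x2=(-1.9864, 1.0179)
step 17: x0=(-0.8086, 1.6873) x1=(-1.0031, -0.0411) x2=(-1.9936, 1.0331)
step 18: x0=(-0.7785, 1.6765) x1=(-1.0069, -0.0041) x2=(-2.0003, 1.0481)
step 19: x0=(-0.7486, 1.6649) x1=(-1.0107, 0.0333) x2=(-2.0064, 1.0628)
step 20: x0=(-0.7190, 1.6527) x1=(-1.0146, 0.0712) x2=(-2.0119, 1.0774)
step 21: x0=(-0.6896, 1.6399) x1=(-1.0185, 0.1094) x2=(-2.0168, 1.0918)
step 22: x0=(-0.6606, 1.6266) x1=(-1.0225, 0.1480) x2=(-2.0210, 1.1062)
step 23: x0=(-0.6319, 1.6128) x1=(-1.0265, 0.1869) x2=(-2.0246, 1.1205)
step 24: x0=(-0.6036, 1.5986) x1=(-1.0305, 0.2261) x2=(-2.0275, 1.1349)
step 25: x0=(-0.5757, 1.5841) x1=(-1.0344, 0.2654) x2=(-2.0296, 1.1493)
step 26: x0=(-0.5483, 1.5693) x1=(-1.0384, 0.3049) x2=(-2.0311, 1.1638)
step 27: x0=(-0.5212, 1.5542) x1=(-1.0425, 0.3445) x2=(-2.0317, 1.1784)
step 28: x0=(-0.4946, 1.5390) x1=(-1.0465, 0.3841) x2=(-2.0316, 1.1931)
step 29: x0=(-0.4684, 1.5237) x1=(-1.0505, 0.4238) x2=(-2.0307, 1.2080)
step 30: x0=(-0.4427, 1.5083) x1=(-1.0545, 0.4634) x2=(-2.0291, 1.2231)
step 31: x0=(-0.4175, 1.4929) x1=(-1.0585, 0.5029) x2=(-2.0266, 1.2384)
step 32: x0=(-0.3927, 1.4775) x1=(-1.0625, 0.5424) x2=(-2.0232, 1.2539)
step 33: x0=(-0.3684, 1.4622) x1=(-1.0665, 0.5817) x2=(-2.0191, 1.2697)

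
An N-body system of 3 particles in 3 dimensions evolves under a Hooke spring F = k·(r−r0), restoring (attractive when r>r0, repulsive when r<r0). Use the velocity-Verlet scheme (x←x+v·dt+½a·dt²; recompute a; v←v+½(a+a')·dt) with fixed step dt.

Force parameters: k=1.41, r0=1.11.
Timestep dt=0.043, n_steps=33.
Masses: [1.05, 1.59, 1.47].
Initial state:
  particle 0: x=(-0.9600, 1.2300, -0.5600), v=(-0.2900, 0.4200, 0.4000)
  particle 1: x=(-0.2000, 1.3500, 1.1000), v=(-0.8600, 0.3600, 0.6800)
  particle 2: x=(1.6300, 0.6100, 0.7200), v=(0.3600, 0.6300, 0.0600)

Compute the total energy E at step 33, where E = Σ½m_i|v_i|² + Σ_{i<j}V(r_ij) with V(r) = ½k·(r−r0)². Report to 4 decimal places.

step 0: x0=(-0.9600, 1.2300, -0.5600) x1=(-0.2000, 1.3500, 1.1000) x2=(1.6300, 0.6100, 0.7200)
step 1: x0=(-0.9701, 1.2476, -0.5410) x1=(-0.2366, 1.3652, 1.1286) x2=(1.6433, 0.6377, 0.7220)
step 2: x0=(-0.9754, 1.2644, -0.5184) x1=(-0.2722, 1.3797, 1.1557) x2=(1.6522, 0.6667, 0.7230)
step 3: x0=(-0.9760, 1.2804, -0.4923) x1=(-0.3067, 1.3936, 1.1815) x2=(1.6566, 0.6970, 0.7229)
step 4: x0=(-0.9718, 1.2956, -0.4626) x1=(-0.3402, 1.4069, 1.2059) x2=(1.6563, 0.7285, 0.7219)
step 5: x0=(-0.9630, 1.3100, -0.4296) x1=(-0.3724, 1.4196, 1.2288) x2=(1.6515, 0.7612, 0.7200)
step 6: x0=(-0.9496, 1.3237, -0.3933) x1=(-0.4034, 1.4317, 1.2503) x2=(1.6420, 0.7951, 0.7173)
step 7: x0=(-0.9318, 1.3367, -0.3538) x1=(-0.4330, 1.4432, 1.2705) x2=(1.6279, 0.8301, 0.7138)
step 8: x0=(-0.9097, 1.3490, -0.3113) x1=(-0.4613, 1.4542, 1.2892) x2=(1.6092, 0.8662, 0.7097)
step 9: x0=(-0.8834, 1.3607, -0.2660) x1=(-0.4880, 1.4646, 1.3066) x2=(1.5860, 0.9033, 0.7050)
step 10: x0=(-0.8533, 1.3717, -0.2180) x1=(-0.5133, 1.4745, 1.3226) x2=(1.5584, 0.9415, 0.6998)
step 11: x0=(-0.8195, 1.3823, -0.1675) x1=(-0.5370, 1.4839, 1.3374) x2=(1.5265, 0.9805, 0.6943)
step 12: x0=(-0.7822, 1.3923, -0.1149) x1=(-0.5592, 1.4928, 1.3510) x2=(1.4904, 1.0204, 0.6885)
step 13: x0=(-0.7417, 1.4020, -0.0602) x1=(-0.5797, 1.5013, 1.3635) x2=(1.4503, 1.0610, 0.6824)
step 14: x0=(-0.6982, 1.4112, -0.0037) x1=(-0.5987, 1.5094, 1.3748) x2=(1.4063, 1.1024, 0.6763)
step 15: x0=(-0.6521, 1.4201, 0.0542) x1=(-0.6162, 1.5172, 1.3852) x2=(1.3588, 1.1444, 0.6702)
step 16: x0=(-0.6036, 1.4287, 0.1135) x1=(-0.6321, 1.5247, 1.3946) x2=(1.3079, 1.1869, 0.6642)
step 17: x0=(-0.5529, 1.4370, 0.1738) x1=(-0.6465, 1.5318, 1.4032) x2=(1.2539, 1.2299, 0.6583)
step 18: x0=(-0.5005, 1.4452, 0.2350) x1=(-0.6594, 1.5387, 1.4110) x2=(1.1970, 1.2733, 0.6527)
step 19: x0=(-0.4465, 1.4533, 0.2967) x1=(-0.6709, 1.5454, 1.4181) x2=(1.1375, 1.3171, 0.6474)
step 20: x0=(-0.3913, 1.4612, 0.3587) x1=(-0.6811, 1.5520, 1.4246) x2=(1.0757, 1.3611, 0.6425)
step 21: x0=(-0.3351, 1.4691, 0.4210) x1=(-0.6901, 1.5584, 1.4305) x2=(1.0119, 1.4052, 0.6381)
step 22: x0=(-0.2783, 1.4769, 0.4832) x1=(-0.6980, 1.5647, 1.4360) x2=(0.9464, 1.4495, 0.6342)
step 23: x0=(-0.2211, 1.4847, 0.5454) x1=(-0.7049, 1.5709, 1.4411) x2=(0.8795, 1.4939, 0.6309)
step 24: x0=(-0.1639, 1.4925, 0.6073) x1=(-0.7108, 1.5772, 1.4457) x2=(0.8116, 1.5384, 0.6280)
step 25: x0=(-0.1068, 1.5003, 0.6691) x1=(-0.7160, 1.5834, 1.4501) x2=(0.7430, 1.5829, 0.6257)
step 26: x0=(-0.0502, 1.5080, 0.7306) x1=(-0.7204, 1.5896, 1.4541) x2=(0.6739, 1.6274, 0.6239)
step 27: x0=(0.0058, 1.5155, 0.7921) x1=(-0.7243, 1.5958, 1.4579) x2=(0.6047, 1.6720, 0.6224)
step 28: x0=(0.0609, 1.5227, 0.8536) x1=(-0.7276, 1.6021, 1.4614) x2=(0.5356, 1.7168, 0.6212)
step 29: x0=(0.1150, 1.5294, 0.9156) x1=(-0.7306, 1.6085, 1.4646) x2=(0.4667, 1.7618, 0.6200)
step 30: x0=(0.1683, 1.5354, 0.9782) x1=(-0.7332, 1.6149, 1.4676) x2=(0.3980, 1.8073, 0.6185)
step 31: x0=(0.2212, 1.5406, 1.0419) x1=(-0.7355, 1.6215, 1.4703) x2=(0.3293, 1.8533, 0.6166)
step 32: x0=(0.2739, 1.5450, 1.1066) x1=(-0.7376, 1.6281, 1.4728) x2=(0.2605, 1.8997, 0.6142)
step 33: x0=(0.3267, 1.5486, 1.1723) x1=(-0.7394, 1.6348, 1.4750) x2=(0.1913, 1.9466, 0.6113)
step 0 velocities: v0=(-0.2900, 0.4200, 0.4000) v1=(-0.8600, 0.3600, 0.6800) v2=(0.3600, 0.6300, 0.0600)
step 0: KE=1.6690, PE=3.3358, E=5.0048
step 33 velocities: v0=(1.2298, 0.0777, 1.5370) v1=(-0.0394, 0.1565, 0.0499) v2=(-1.6132, 1.0947, -0.0706)
step 33: KE=4.8573, PE=0.1454, E=5.0027

5.0027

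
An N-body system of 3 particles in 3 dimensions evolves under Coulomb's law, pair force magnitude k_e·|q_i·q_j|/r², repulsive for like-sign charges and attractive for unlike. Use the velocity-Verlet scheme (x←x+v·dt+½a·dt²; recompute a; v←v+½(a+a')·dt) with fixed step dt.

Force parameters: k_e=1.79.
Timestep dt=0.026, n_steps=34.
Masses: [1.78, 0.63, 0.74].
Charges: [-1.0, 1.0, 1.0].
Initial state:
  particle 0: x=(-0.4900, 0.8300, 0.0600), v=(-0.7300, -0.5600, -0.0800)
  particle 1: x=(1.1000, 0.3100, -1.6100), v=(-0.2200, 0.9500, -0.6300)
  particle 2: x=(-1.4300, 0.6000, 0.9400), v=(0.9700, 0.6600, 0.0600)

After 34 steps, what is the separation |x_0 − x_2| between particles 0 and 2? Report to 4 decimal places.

0.8598

step 0: x0=(-0.4900, 0.8300, 0.0600) x1=(1.1000, 0.3100, -1.6100) x2=(-1.4300, 0.6000, 0.9400)
step 1: x0=(-0.5091, 0.8154, 0.0580) x1=(1.0942, 0.3347, -1.6263) x2=(-1.4045, 0.6172, 0.9413)
step 2: x0=(-0.5284, 0.8007, 0.0562) x1=(1.0883, 0.3595, -1.6425) x2=(-1.3783, 0.6347, 0.9420)
step 3: x0=(-0.5479, 0.7859, 0.0547) x1=(1.0823, 0.3844, -1.6585) x2=(-1.3516, 0.6522, 0.9420)
step 4: x0=(-0.5676, 0.7711, 0.0534) x1=(1.0761, 0.4092, -1.6744) x2=(-1.3241, 0.6699, 0.9412)
step 5: x0=(-0.5876, 0.7562, 0.0524) x1=(1.0698, 0.4342, -1.6902) x2=(-1.2960, 0.6878, 0.9397)
step 6: x0=(-0.6079, 0.7412, 0.0517) x1=(1.0634, 0.4591, -1.7059) x2=(-1.2671, 0.7057, 0.9373)
step 7: x0=(-0.6284, 0.7262, 0.0514) x1=(1.0569, 0.4841, -1.7215) x2=(-1.2376, 0.7236, 0.9338)
step 8: x0=(-0.6491, 0.7112, 0.0515) x1=(1.0503, 0.5091, -1.7369) x2=(-1.2073, 0.7416, 0.9294)
step 9: x0=(-0.6701, 0.6962, 0.0520) x1=(1.0435, 0.5341, -1.7522) x2=(-1.1763, 0.7595, 0.9237)
step 10: x0=(-0.6914, 0.6813, 0.0531) x1=(1.0366, 0.5592, -1.7675) x2=(-1.1446, 0.7773, 0.9168)
step 11: x0=(-0.7129, 0.6664, 0.0547) x1=(1.0297, 0.5842, -1.7826) x2=(-1.1122, 0.7950, 0.9085)
step 12: x0=(-0.7347, 0.6516, 0.0569) x1=(1.0226, 0.6092, -1.7976) x2=(-1.0791, 0.8125, 0.8986)
step 13: x0=(-0.7567, 0.6369, 0.0597) x1=(1.0154, 0.6342, -1.8126) x2=(-1.0454, 0.8296, 0.8871)
step 14: x0=(-0.7789, 0.6224, 0.0632) x1=(1.0081, 0.6593, -1.8275) x2=(-1.0111, 0.8463, 0.8739)
step 15: x0=(-0.8013, 0.6082, 0.0675) x1=(1.0008, 0.6843, -1.8423) x2=(-0.9764, 0.8624, 0.8588)
step 16: x0=(-0.8237, 0.5942, 0.0726) x1=(0.9933, 0.7093, -1.8570) x2=(-0.9412, 0.8779, 0.8417)
step 17: x0=(-0.8463, 0.5806, 0.0786) x1=(0.9857, 0.7342, -1.8717) x2=(-0.9058, 0.8926, 0.8225)
step 18: x0=(-0.8689, 0.5674, 0.0854) x1=(0.9781, 0.7592, -1.8863) x2=(-0.8703, 0.9063, 0.8011)
step 19: x0=(-0.8914, 0.5546, 0.0932) x1=(0.9704, 0.7841, -1.9009) x2=(-0.8349, 0.9189, 0.7775)
step 20: x0=(-0.9138, 0.5424, 0.1019) x1=(0.9626, 0.8090, -1.9155) x2=(-0.7998, 0.9302, 0.7516)
step 21: x0=(-0.9359, 0.5308, 0.1115) x1=(0.9548, 0.8338, -1.9300) x2=(-0.7652, 0.9401, 0.7235)
step 22: x0=(-0.9577, 0.5199, 0.1220) x1=(0.9469, 0.8586, -1.9446) x2=(-0.7313, 0.9485, 0.6932)
step 23: x0=(-0.9791, 0.5096, 0.1333) x1=(0.9389, 0.8834, -1.9591) x2=(-0.6983, 0.9553, 0.6608)
step 24: x0=(-1.0000, 0.5001, 0.1455) x1=(0.9309, 0.9082, -1.9736) x2=(-0.6666, 0.9602, 0.6265)
step 25: x0=(-1.0203, 0.4914, 0.1584) x1=(0.9228, 0.9329, -1.9881) x2=(-0.6363, 0.9634, 0.5905)
step 26: x0=(-1.0398, 0.4834, 0.1720) x1=(0.9147, 0.9576, -2.0026) x2=(-0.6076, 0.9647, 0.5529)
step 27: x0=(-1.0587, 0.4762, 0.1861) x1=(0.9066, 0.9822, -2.0172) x2=(-0.5807, 0.9641, 0.5139)
step 28: x0=(-1.0767, 0.4698, 0.2006) x1=(0.8985, 1.0068, -2.0318) x2=(-0.5556, 0.9617, 0.4739)
step 29: x0=(-1.0939, 0.4642, 0.2155) x1=(0.8903, 1.0314, -2.0464) x2=(-0.5325, 0.9575, 0.4331)
step 30: x0=(-1.1103, 0.4593, 0.2307) x1=(0.8821, 1.0560, -2.0611) x2=(-0.5115, 0.9516, 0.3917)
step 31: x0=(-1.1258, 0.4551, 0.2461) x1=(0.8739, 1.0805, -2.0758) x2=(-0.4926, 0.9441, 0.3500)
step 32: x0=(-1.1404, 0.4515, 0.2615) x1=(0.8657, 1.1050, -2.0906) x2=(-0.4757, 0.9350, 0.3081)
step 33: x0=(-1.1542, 0.4485, 0.2769) x1=(0.8575, 1.1294, -2.1055) x2=(-0.4609, 0.9245, 0.2663)
step 34: x0=(-1.1671, 0.4461, 0.2923) x1=(0.8493, 1.1539, -2.1205) x2=(-0.4481, 0.9127, 0.2247)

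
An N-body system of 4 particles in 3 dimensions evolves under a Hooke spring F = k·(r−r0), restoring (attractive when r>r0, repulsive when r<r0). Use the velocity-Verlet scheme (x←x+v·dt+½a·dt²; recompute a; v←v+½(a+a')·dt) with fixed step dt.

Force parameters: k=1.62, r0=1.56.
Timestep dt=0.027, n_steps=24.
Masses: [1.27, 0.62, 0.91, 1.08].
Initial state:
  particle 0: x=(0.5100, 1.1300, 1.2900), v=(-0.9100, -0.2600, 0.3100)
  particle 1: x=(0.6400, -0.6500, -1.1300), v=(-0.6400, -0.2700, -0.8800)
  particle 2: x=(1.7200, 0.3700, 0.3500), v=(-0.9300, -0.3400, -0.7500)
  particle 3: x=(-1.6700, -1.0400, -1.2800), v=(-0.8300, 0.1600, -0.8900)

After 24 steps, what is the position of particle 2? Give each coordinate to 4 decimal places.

step 0: x0=(0.5100, 1.1300, 1.2900) x1=(0.6400, -0.6500, -1.1300) x2=(1.7200, 0.3700, 0.3500) x3=(-1.6700, -1.0400, -1.2800)
step 1: x0=(0.4849, 1.1219, 1.2971) x1=(0.6222, -0.6564, -1.1523) x2=(1.6933, 0.3601, 0.3289) x3=(-1.6901, -1.0344, -1.3026)
step 2: x0=(0.4587, 1.1118, 1.3015) x1=(0.6033, -0.6608, -1.1718) x2=(1.6634, 0.3489, 0.3062) x3=(-1.7057, -1.0263, -1.3223)
step 3: x0=(0.4315, 1.0995, 1.3031) x1=(0.5833, -0.6634, -1.1883) x2=(1.6304, 0.3364, 0.2818) x3=(-1.7167, -1.0157, -1.3391)
step 4: x0=(0.4032, 1.0852, 1.3021) x1=(0.5622, -0.6640, -1.2020) x2=(1.5942, 0.3226, 0.2558) x3=(-1.7233, -1.0027, -1.3531)
step 5: x0=(0.3740, 1.0688, 1.2983) x1=(0.5400, -0.6629, -1.2127) x2=(1.5549, 0.3076, 0.2283) x3=(-1.7254, -0.9873, -1.3641)
step 6: x0=(0.3437, 1.0504, 1.2917) x1=(0.5167, -0.6598, -1.2206) x2=(1.5126, 0.2914, 0.1993) x3=(-1.7232, -0.9696, -1.3723)
step 7: x0=(0.3125, 1.0299, 1.2824) x1=(0.4923, -0.6550, -1.2256) x2=(1.4674, 0.2741, 0.1688) x3=(-1.7168, -0.9496, -1.3777)
step 8: x0=(0.2804, 1.0076, 1.2703) x1=(0.4668, -0.6485, -1.2280) x2=(1.4193, 0.2557, 0.1370) x3=(-1.7063, -0.9275, -1.3803)
step 9: x0=(0.2474, 0.9833, 1.2555) x1=(0.4403, -0.6403, -1.2276) x2=(1.3685, 0.2364, 0.1039) x3=(-1.6918, -0.9032, -1.3801)
step 10: x0=(0.2135, 0.9572, 1.2381) x1=(0.4127, -0.6305, -1.2247) x2=(1.3152, 0.2162, 0.0697) x3=(-1.6736, -0.8770, -1.3773)
step 11: x0=(0.1789, 0.9294, 1.2181) x1=(0.3842, -0.6192, -1.2194) x2=(1.2593, 0.1952, 0.0344) x3=(-1.6518, -0.8489, -1.3720)
step 12: x0=(0.1435, 0.8998, 1.1955) x1=(0.3547, -0.6065, -1.2117) x2=(1.2011, 0.1734, -0.0019) x3=(-1.6266, -0.8190, -1.3641)
step 13: x0=(0.1073, 0.8687, 1.1704) x1=(0.3243, -0.5925, -1.2019) x2=(1.1408, 0.1510, -0.0390) x3=(-1.5982, -0.7874, -1.3539)
step 14: x0=(0.0705, 0.8360, 1.1429) x1=(0.2931, -0.5772, -1.1901) x2=(1.0785, 0.1281, -0.0769) x3=(-1.5668, -0.7542, -1.3413)
step 15: x0=(0.0330, 0.8020, 1.1132) x1=(0.2611, -0.5610, -1.1764) x2=(1.0144, 0.1047, -0.1155) x3=(-1.5327, -0.7196, -1.3266)
step 16: x0=(-0.0051, 0.7665, 1.0813) x1=(0.2283, -0.5437, -1.1611) x2=(0.9487, 0.0809, -0.1545) x3=(-1.4961, -0.6837, -1.3099)
step 17: x0=(-0.0437, 0.7299, 1.0473) x1=(0.1948, -0.5256, -1.1444) x2=(0.8815, 0.0569, -0.1938) x3=(-1.4574, -0.6466, -1.2913)
step 18: x0=(-0.0828, 0.6921, 1.0114) x1=(0.1607, -0.5069, -1.1264) x2=(0.8132, 0.0327, -0.2335) x3=(-1.4166, -0.6085, -1.2708)
step 19: x0=(-0.1223, 0.6533, 0.9737) x1=(0.1261, -0.4875, -1.1074) x2=(0.7440, 0.0085, -0.2732) x3=(-1.3743, -0.5694, -1.2488)
step 20: x0=(-0.1622, 0.6136, 0.9343) x1=(0.0910, -0.4678, -1.0876) x2=(0.6740, -0.0158, -0.3129) x3=(-1.3305, -0.5294, -1.2253)
step 21: x0=(-0.2025, 0.5731, 0.8934) x1=(0.0554, -0.4478, -1.0671) x2=(0.6034, -0.0400, -0.3524) x3=(-1.2857, -0.4888, -1.2006)
step 22: x0=(-0.2431, 0.5320, 0.8511) x1=(0.0195, -0.4276, -1.0463) x2=(0.5327, -0.0639, -0.3916) x3=(-1.2401, -0.4476, -1.1747)
step 23: x0=(-0.2840, 0.4902, 0.8077) x1=(-0.0167, -0.4074, -1.0254) x2=(0.4619, -0.0877, -0.4304) x3=(-1.1940, -0.4059, -1.1478)
step 24: x0=(-0.3251, 0.4479, 0.7633) x1=(-0.0531, -0.3874, -1.0046) x2=(0.3913, -0.1111, -0.4687) x3=(-1.1477, -0.3639, -1.1201)

(0.3913, -0.1111, -0.4687)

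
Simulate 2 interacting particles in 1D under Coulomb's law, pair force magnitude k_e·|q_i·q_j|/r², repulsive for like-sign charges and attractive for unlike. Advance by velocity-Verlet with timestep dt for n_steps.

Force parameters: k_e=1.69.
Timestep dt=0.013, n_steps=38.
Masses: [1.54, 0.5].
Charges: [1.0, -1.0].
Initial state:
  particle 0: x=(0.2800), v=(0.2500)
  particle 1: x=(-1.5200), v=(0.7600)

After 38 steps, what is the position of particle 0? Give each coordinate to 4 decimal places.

(0.3559)

step 0: x0=(0.2800) x1=(-1.5200)
step 1: x0=(0.2832) x1=(-1.5100)
step 2: x0=(0.2864) x1=(-1.4999)
step 3: x0=(0.2895) x1=(-1.4896)
step 4: x0=(0.2925) x1=(-1.4791)
step 5: x0=(0.2955) x1=(-1.4684)
step 6: x0=(0.2985) x1=(-1.4575)
step 7: x0=(0.3013) x1=(-1.4464)
step 8: x0=(0.3041) x1=(-1.4352)
step 9: x0=(0.3069) x1=(-1.4238)
step 10: x0=(0.3096) x1=(-1.4121)
step 11: x0=(0.3122) x1=(-1.4003)
step 12: x0=(0.3147) x1=(-1.3883)
step 13: x0=(0.3172) x1=(-1.3761)
step 14: x0=(0.3197) x1=(-1.3637)
step 15: x0=(0.3220) x1=(-1.3511)
step 16: x0=(0.3243) x1=(-1.3383)
step 17: x0=(0.3266) x1=(-1.3253)
step 18: x0=(0.3287) x1=(-1.3120)
step 19: x0=(0.3308) x1=(-1.2986)
step 20: x0=(0.3328) x1=(-1.2849)
step 21: x0=(0.3348) x1=(-1.2711)
step 22: x0=(0.3367) x1=(-1.2570)
step 23: x0=(0.3385) x1=(-1.2427)
step 24: x0=(0.3402) x1=(-1.2281)
step 25: x0=(0.3419) x1=(-1.2133)
step 26: x0=(0.3435) x1=(-1.1983)
step 27: x0=(0.3450) x1=(-1.1831)
step 28: x0=(0.3464) x1=(-1.1675)
step 29: x0=(0.3477) x1=(-1.1518)
step 30: x0=(0.3490) x1=(-1.1358)
step 31: x0=(0.3502) x1=(-1.1195)
step 32: x0=(0.3513) x1=(-1.1030)
step 33: x0=(0.3523) x1=(-1.0862)
step 34: x0=(0.3532) x1=(-1.0691)
step 35: x0=(0.3540) x1=(-1.0518)
step 36: x0=(0.3547) x1=(-1.0341)
step 37: x0=(0.3554) x1=(-1.0162)
step 38: x0=(0.3559) x1=(-0.9979)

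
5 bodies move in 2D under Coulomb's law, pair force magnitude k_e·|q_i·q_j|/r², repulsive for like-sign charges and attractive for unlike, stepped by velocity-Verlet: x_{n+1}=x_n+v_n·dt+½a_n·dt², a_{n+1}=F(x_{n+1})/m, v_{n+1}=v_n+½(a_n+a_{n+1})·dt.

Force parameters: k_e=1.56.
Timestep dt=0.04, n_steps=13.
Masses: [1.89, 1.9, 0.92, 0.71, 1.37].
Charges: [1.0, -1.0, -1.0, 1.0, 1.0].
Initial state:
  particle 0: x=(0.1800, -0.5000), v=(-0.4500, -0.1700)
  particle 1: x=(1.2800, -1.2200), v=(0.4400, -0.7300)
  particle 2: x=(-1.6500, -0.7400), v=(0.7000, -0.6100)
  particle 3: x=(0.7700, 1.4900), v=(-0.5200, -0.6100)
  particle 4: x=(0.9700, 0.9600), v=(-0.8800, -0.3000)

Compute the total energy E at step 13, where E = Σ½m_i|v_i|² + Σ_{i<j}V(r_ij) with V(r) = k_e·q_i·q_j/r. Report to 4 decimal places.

step 0: x0=(0.1800, -0.5000) x1=(1.2800, -1.2200) x2=(-1.6500, -0.7400) x3=(0.7700, 1.4900) x4=(0.9700, 0.9600)
step 1: x0=(0.1620, -0.5074) x1=(1.2973, -1.2488) x2=(-1.6215, -0.7642) x3=(0.7473, 1.4708) x4=(0.9359, 0.9454)
step 2: x0=(0.1438, -0.5160) x1=(1.3141, -1.2768) x2=(-1.5922, -0.7878) x3=(0.7209, 1.4623) x4=(0.9040, 0.9254)
step 3: x0=(0.1255, -0.5257) x1=(1.3304, -1.3040) x2=(-1.5618, -0.8109) x3=(0.6910, 1.4643) x4=(0.8742, 0.9002)
step 4: x0=(0.1070, -0.5366) x1=(1.3462, -1.3305) x2=(-1.5303, -0.8335) x3=(0.6581, 1.4759) x4=(0.8461, 0.8702)
step 5: x0=(0.0881, -0.5487) x1=(1.3616, -1.3563) x2=(-1.4978, -0.8554) x3=(0.6228, 1.4959) x4=(0.8197, 0.8361)
step 6: x0=(0.0690, -0.5620) x1=(1.3765, -1.3814) x2=(-1.4641, -0.8767) x3=(0.5853, 1.5232) x4=(0.7946, 0.7985)
step 7: x0=(0.0494, -0.5764) x1=(1.3910, -1.4058) x2=(-1.4293, -0.8973) x3=(0.5462, 1.5566) x4=(0.7707, 0.7579)
step 8: x0=(0.0294, -0.5920) x1=(1.4052, -1.4297) x2=(-1.3931, -0.9172) x3=(0.5058, 1.5949) x4=(0.7478, 0.7151)
step 9: x0=(0.0089, -0.6088) x1=(1.4189, -1.4529) x2=(-1.3555, -0.9363) x3=(0.4643, 1.6373) x4=(0.7257, 0.6703)
step 10: x0=(-0.0122, -0.6267) x1=(1.4322, -1.4755) x2=(-1.3165, -0.9545) x3=(0.4219, 1.6832) x4=(0.7045, 0.6240)
step 11: x0=(-0.0339, -0.6459) x1=(1.4452, -1.4976) x2=(-1.2759, -0.9718) x3=(0.3787, 1.7319) x4=(0.6839, 0.5765)
step 12: x0=(-0.0564, -0.6663) x1=(1.4579, -1.5191) x2=(-1.2335, -0.9881) x3=(0.3350, 1.7831) x4=(0.6641, 0.5280)
step 13: x0=(-0.0798, -0.6879) x1=(1.4702, -1.5400) x2=(-1.1893, -1.0034) x3=(0.2907, 1.8362) x4=(0.6449, 0.4788)
step 0 velocities: v0=(-0.4500, -0.1700) v1=(0.4400, -0.7300) v2=(0.7000, -0.6100) v3=(-0.5200, -0.6100) v4=(-0.8800, -0.3000)
step 0: KE=2.1256, PE=0.6911, E=2.8167
step 13 velocities: v0=(-0.5965, -0.5567) v1=(0.3033, -0.5176) v2=(1.1322, -0.3669) v3=(-1.1122, 1.3495) v4=(-0.4717, -1.2398)
step 13: KE=3.9136, PE=-1.1003, E=2.8133

2.8133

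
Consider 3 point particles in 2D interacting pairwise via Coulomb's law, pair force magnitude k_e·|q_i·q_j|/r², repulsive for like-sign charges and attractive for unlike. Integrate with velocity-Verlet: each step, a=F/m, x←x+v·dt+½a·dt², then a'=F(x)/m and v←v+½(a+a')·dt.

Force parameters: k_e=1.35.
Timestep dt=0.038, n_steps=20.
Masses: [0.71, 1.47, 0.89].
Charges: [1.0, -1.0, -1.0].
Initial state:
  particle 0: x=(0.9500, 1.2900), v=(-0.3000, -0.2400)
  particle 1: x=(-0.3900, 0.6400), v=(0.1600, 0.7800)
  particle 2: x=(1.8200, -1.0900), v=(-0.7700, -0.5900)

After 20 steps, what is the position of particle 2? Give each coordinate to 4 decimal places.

step 0: x0=(0.9500, 1.2900) x1=(-0.3900, 0.6400) x2=(1.8200, -1.0900)
step 1: x0=(0.9381, 1.2804) x1=(-0.3837, 0.6698) x2=(1.7908, -1.1123)
step 2: x0=(0.9252, 1.2699) x1=(-0.3770, 0.7000) x2=(1.7617, -1.1345)
step 3: x0=(0.9112, 1.2584) x1=(-0.3698, 0.7306) x2=(1.7327, -1.1566)
step 4: x0=(0.8960, 1.2460) x1=(-0.3621, 0.7615) x2=(1.7038, -1.1785)
step 5: x0=(0.8795, 1.2326) x1=(-0.3538, 0.7928) x2=(1.6749, -1.2003)
step 6: x0=(0.8616, 1.2183) x1=(-0.3449, 0.8245) x2=(1.6462, -1.2220)
step 7: x0=(0.8423, 1.2031) x1=(-0.3354, 0.8566) x2=(1.6176, -1.2435)
step 8: x0=(0.8213, 1.1869) x1=(-0.3251, 0.8890) x2=(1.5890, -1.2650)
step 9: x0=(0.7985, 1.1699) x1=(-0.3140, 0.9218) x2=(1.5605, -1.2863)
step 10: x0=(0.7738, 1.1520) x1=(-0.3020, 0.9549) x2=(1.5321, -1.3074)
step 11: x0=(0.7470, 1.1333) x1=(-0.2890, 0.9884) x2=(1.5037, -1.3285)
step 12: x0=(0.7178, 1.1139) x1=(-0.2749, 1.0221) x2=(1.4754, -1.3495)
step 13: x0=(0.6860, 1.0938) x1=(-0.2596, 1.0561) x2=(1.4472, -1.3703)
step 14: x0=(0.6513, 1.0732) x1=(-0.2429, 1.0902) x2=(1.4190, -1.3910)
step 15: x0=(0.6132, 1.0523) x1=(-0.2246, 1.1245) x2=(1.3908, -1.4117)
step 16: x0=(0.5714, 1.0313) x1=(-0.2045, 1.1587) x2=(1.3627, -1.4322)
step 17: x0=(0.5253, 1.0106) x1=(-0.1824, 1.1927) x2=(1.3346, -1.4526)
step 18: x0=(0.4744, 0.9908) x1=(-0.1580, 1.2262) x2=(1.3065, -1.4729)
step 19: x0=(0.4180, 0.9728) x1=(-0.1308, 1.2588) x2=(1.2784, -1.4931)
step 20: x0=(0.3553, 0.9577) x1=(-0.1007, 1.2899) x2=(1.2504, -1.5132)

(1.2504, -1.5132)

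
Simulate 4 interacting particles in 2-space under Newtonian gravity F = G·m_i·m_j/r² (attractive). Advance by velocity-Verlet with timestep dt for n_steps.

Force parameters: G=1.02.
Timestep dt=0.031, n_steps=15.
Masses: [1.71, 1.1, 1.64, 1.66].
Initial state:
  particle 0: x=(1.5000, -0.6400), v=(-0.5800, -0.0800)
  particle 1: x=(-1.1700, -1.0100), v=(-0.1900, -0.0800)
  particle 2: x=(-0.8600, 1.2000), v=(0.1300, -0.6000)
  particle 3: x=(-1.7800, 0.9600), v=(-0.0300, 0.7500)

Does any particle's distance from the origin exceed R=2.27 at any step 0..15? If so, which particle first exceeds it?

no

step 0: x0=(1.5000, -0.6400) x1=(-1.1700, -1.0100) x2=(-0.8600, 1.2000) x3=(-1.7800, 0.9600)
step 1: x0=(1.4818, -0.6424) x1=(-1.1758, -1.0121) x2=(-0.8568, 1.1810) x3=(-1.7800, 0.9833)
step 2: x0=(1.4632, -0.6447) x1=(-1.1815, -1.0135) x2=(-0.8552, 1.1613) x3=(-1.7780, 1.0067)
step 3: x0=(1.4443, -0.6468) x1=(-1.1869, -1.0142) x2=(-0.8554, 1.1409) x3=(-1.7740, 1.0302)
step 4: x0=(1.4249, -0.6487) x1=(-1.1922, -1.0142) x2=(-0.8573, 1.1200) x3=(-1.7680, 1.0535)
step 5: x0=(1.4050, -0.6505) x1=(-1.1973, -1.0135) x2=(-0.8611, 1.0986) x3=(-1.7599, 1.0767)
step 6: x0=(1.3848, -0.6522) x1=(-1.2021, -1.0120) x2=(-0.8667, 1.0768) x3=(-1.7497, 1.0997)
step 7: x0=(1.3642, -0.6537) x1=(-1.2068, -1.0099) x2=(-0.8743, 1.0546) x3=(-1.7372, 1.1224)
step 8: x0=(1.3431, -0.6550) x1=(-1.2112, -1.0070) x2=(-0.8839, 1.0323) x3=(-1.7224, 1.1445)
step 9: x0=(1.3215, -0.6562) x1=(-1.2154, -1.0033) x2=(-0.8957, 1.0099) x3=(-1.7052, 1.1662)
step 10: x0=(1.2996, -0.6571) x1=(-1.2194, -0.9990) x2=(-0.9097, 0.9875) x3=(-1.6855, 1.1870)
step 11: x0=(1.2772, -0.6579) x1=(-1.2231, -0.9939) x2=(-0.9260, 0.9654) x3=(-1.6632, 1.2070)
step 12: x0=(1.2543, -0.6586) x1=(-1.2266, -0.9880) x2=(-0.9447, 0.9437) x3=(-1.6382, 1.2259)
step 13: x0=(1.2310, -0.6590) x1=(-1.2297, -0.9814) x2=(-0.9659, 0.9227) x3=(-1.6105, 1.2434)
step 14: x0=(1.2072, -0.6593) x1=(-1.2327, -0.9740) x2=(-0.9899, 0.9027) x3=(-1.5797, 1.2592)
step 15: x0=(1.1829, -0.6594) x1=(-1.2353, -0.9658) x2=(-1.0166, 0.8840) x3=(-1.5460, 1.2730)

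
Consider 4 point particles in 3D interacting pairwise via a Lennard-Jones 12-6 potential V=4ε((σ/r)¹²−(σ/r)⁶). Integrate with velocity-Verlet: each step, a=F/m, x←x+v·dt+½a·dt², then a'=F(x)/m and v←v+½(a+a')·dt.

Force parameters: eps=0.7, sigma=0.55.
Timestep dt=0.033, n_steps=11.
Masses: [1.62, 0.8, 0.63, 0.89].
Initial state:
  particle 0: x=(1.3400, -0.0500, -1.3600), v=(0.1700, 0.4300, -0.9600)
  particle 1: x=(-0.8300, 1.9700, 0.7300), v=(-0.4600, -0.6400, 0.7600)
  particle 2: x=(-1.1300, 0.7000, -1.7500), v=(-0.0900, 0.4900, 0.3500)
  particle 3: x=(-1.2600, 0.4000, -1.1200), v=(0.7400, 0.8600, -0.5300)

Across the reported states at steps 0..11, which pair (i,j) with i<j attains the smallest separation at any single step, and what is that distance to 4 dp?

step 0: x0=(1.3400, -0.0500, -1.3600) x1=(-0.8300, 1.9700, 0.7300) x2=(-1.1300, 0.7000, -1.7500) x3=(-1.2600, 0.4000, -1.1200)
step 1: x0=(1.3456, -0.0358, -1.3917) x1=(-0.8452, 1.9489, 0.7551) x2=(-1.1334, 0.7151, -1.7362) x3=(-1.2353, 0.4291, -1.1391)
step 2: x0=(1.3512, -0.0216, -1.4234) x1=(-0.8604, 1.9278, 0.7802) x2=(-1.1376, 0.7280, -1.7179) x3=(-1.2100, 0.4598, -1.1614)
step 3: x0=(1.3568, -0.0074, -1.4550) x1=(-0.8755, 1.9066, 0.8052) x2=(-1.1420, 0.7405, -1.6986) x3=(-1.1846, 0.4908, -1.1843)
step 4: x0=(1.3624, 0.0068, -1.4867) x1=(-0.8907, 1.8855, 0.8303) x2=(-1.1446, 0.7626, -1.6992) x3=(-1.1604, 0.5150, -1.1932)
step 5: x0=(1.3680, 0.0210, -1.5184) x1=(-0.9059, 1.8644, 0.8554) x2=(-1.1464, 0.7990, -1.7289) x3=(-1.1368, 0.5291, -1.1815)
step 6: x0=(1.3736, 0.0351, -1.5501) x1=(-0.9211, 1.8433, 0.8805) x2=(-1.1482, 0.8361, -1.7602) x3=(-1.1132, 0.5426, -1.1687)
step 7: x0=(1.3793, 0.0493, -1.5818) x1=(-0.9363, 1.8221, 0.9055) x2=(-1.1498, 0.8711, -1.7871) x3=(-1.0897, 0.5577, -1.1589)
step 8: x0=(1.3849, 0.0635, -1.6134) x1=(-0.9514, 1.8010, 0.9306) x2=(-1.1509, 0.9038, -1.8094) x3=(-1.0666, 0.5743, -1.1524)
step 9: x0=(1.3905, 0.0777, -1.6451) x1=(-0.9666, 1.7799, 0.9557) x2=(-1.1515, 0.9346, -1.8279) x3=(-1.0439, 0.5924, -1.1486)
step 10: x0=(1.3961, 0.0919, -1.6768) x1=(-0.9818, 1.7588, 0.9807) x2=(-1.1516, 0.9637, -1.8431) x3=(-1.0215, 0.6116, -1.1472)
step 11: x0=(1.4017, 0.1061, -1.7085) x1=(-0.9970, 1.7376, 1.0058) x2=(-1.1511, 0.9913, -1.8554) x3=(-0.9995, 0.6319, -1.1478)

pair (2,3), distance 0.5635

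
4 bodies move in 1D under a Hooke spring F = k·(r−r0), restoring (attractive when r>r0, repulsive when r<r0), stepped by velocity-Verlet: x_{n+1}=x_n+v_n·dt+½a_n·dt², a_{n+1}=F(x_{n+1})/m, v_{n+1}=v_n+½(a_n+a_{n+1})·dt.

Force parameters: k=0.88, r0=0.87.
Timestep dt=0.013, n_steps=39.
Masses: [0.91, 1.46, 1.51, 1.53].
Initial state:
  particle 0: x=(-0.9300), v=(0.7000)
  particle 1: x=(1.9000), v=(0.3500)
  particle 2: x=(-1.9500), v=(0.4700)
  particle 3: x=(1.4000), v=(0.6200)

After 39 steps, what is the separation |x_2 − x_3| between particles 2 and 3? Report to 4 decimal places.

2.7158

step 0: x0=(-0.9300) x1=(1.9000) x2=(-1.9500) x3=(1.4000)
step 1: x0=(-0.9206) x1=(1.9043) x2=(-1.9436) x3=(1.4079)
step 2: x0=(-0.9107) x1=(1.9082) x2=(-1.9367) x3=(1.4153)
step 3: x0=(-0.9003) x1=(1.9116) x2=(-1.9292) x3=(1.4223)
step 4: x0=(-0.8893) x1=(1.9145) x2=(-1.9211) x3=(1.4289)
step 5: x0=(-0.8779) x1=(1.9170) x2=(-1.9125) x3=(1.4351)
step 6: x0=(-0.8658) x1=(1.9190) x2=(-1.9034) x3=(1.4408)
step 7: x0=(-0.8533) x1=(1.9205) x2=(-1.8937) x3=(1.4461)
step 8: x0=(-0.8403) x1=(1.9216) x2=(-1.8834) x3=(1.4511)
step 9: x0=(-0.8267) x1=(1.9223) x2=(-1.8726) x3=(1.4556)
step 10: x0=(-0.8126) x1=(1.9225) x2=(-1.8613) x3=(1.4597)
step 11: x0=(-0.7981) x1=(1.9222) x2=(-1.8494) x3=(1.4633)
step 12: x0=(-0.7830) x1=(1.9215) x2=(-1.8370) x3=(1.4666)
step 13: x0=(-0.7674) x1=(1.9204) x2=(-1.8240) x3=(1.4694)
step 14: x0=(-0.7514) x1=(1.9189) x2=(-1.8105) x3=(1.4719)
step 15: x0=(-0.7348) x1=(1.9169) x2=(-1.7964) x3=(1.4739)
step 16: x0=(-0.7178) x1=(1.9144) x2=(-1.7818) x3=(1.4755)
step 17: x0=(-0.7003) x1=(1.9116) x2=(-1.7667) x3=(1.4768)
step 18: x0=(-0.6823) x1=(1.9083) x2=(-1.7510) x3=(1.4776)
step 19: x0=(-0.6639) x1=(1.9047) x2=(-1.7349) x3=(1.4780)
step 20: x0=(-0.6450) x1=(1.9006) x2=(-1.7182) x3=(1.4780)
step 21: x0=(-0.6257) x1=(1.8961) x2=(-1.7009) x3=(1.4777)
step 22: x0=(-0.6060) x1=(1.8912) x2=(-1.6832) x3=(1.4769)
step 23: x0=(-0.5858) x1=(1.8859) x2=(-1.6649) x3=(1.4758)
step 24: x0=(-0.5652) x1=(1.8802) x2=(-1.6462) x3=(1.4743)
step 25: x0=(-0.5442) x1=(1.8742) x2=(-1.6269) x3=(1.4724)
step 26: x0=(-0.5227) x1=(1.8677) x2=(-1.6072) x3=(1.4701)
step 27: x0=(-0.5009) x1=(1.8609) x2=(-1.5869) x3=(1.4675)
step 28: x0=(-0.4787) x1=(1.8537) x2=(-1.5662) x3=(1.4645)
step 29: x0=(-0.4561) x1=(1.8462) x2=(-1.5449) x3=(1.4612)
step 30: x0=(-0.4331) x1=(1.8383) x2=(-1.5232) x3=(1.4574)
step 31: x0=(-0.4098) x1=(1.8301) x2=(-1.5010) x3=(1.4534)
step 32: x0=(-0.3861) x1=(1.8215) x2=(-1.4784) x3=(1.4490)
step 33: x0=(-0.3621) x1=(1.8126) x2=(-1.4552) x3=(1.4442)
step 34: x0=(-0.3378) x1=(1.8034) x2=(-1.4316) x3=(1.4391)
step 35: x0=(-0.3131) x1=(1.7938) x2=(-1.4076) x3=(1.4337)
step 36: x0=(-0.2881) x1=(1.7840) x2=(-1.3831) x3=(1.4279)
step 37: x0=(-0.2629) x1=(1.7738) x2=(-1.3582) x3=(1.4219)
step 38: x0=(-0.2373) x1=(1.7633) x2=(-1.3329) x3=(1.4155)
step 39: x0=(-0.2115) x1=(1.7526) x2=(-1.3071) x3=(1.4088)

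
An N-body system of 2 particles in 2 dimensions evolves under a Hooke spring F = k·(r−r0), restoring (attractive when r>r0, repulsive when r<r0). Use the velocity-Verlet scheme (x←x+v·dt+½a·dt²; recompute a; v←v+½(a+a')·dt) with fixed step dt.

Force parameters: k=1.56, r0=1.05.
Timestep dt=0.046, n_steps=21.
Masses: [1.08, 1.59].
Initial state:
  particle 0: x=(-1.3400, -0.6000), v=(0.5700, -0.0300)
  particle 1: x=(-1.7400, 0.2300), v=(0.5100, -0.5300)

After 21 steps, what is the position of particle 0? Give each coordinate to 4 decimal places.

step 0: x0=(-1.3400, -0.6000) x1=(-1.7400, 0.2300)
step 1: x0=(-1.3137, -0.6016) x1=(-1.7166, 0.2057)
step 2: x0=(-1.2872, -0.6035) x1=(-1.6933, 0.1818)
step 3: x0=(-1.2604, -0.6059) x1=(-1.6702, 0.1581)
step 4: x0=(-1.2334, -0.6088) x1=(-1.6473, 0.1347)
step 5: x0=(-1.2061, -0.6123) x1=(-1.6246, 0.1117)
step 6: x0=(-1.1785, -0.6163) x1=(-1.6021, 0.0891)
step 7: x0=(-1.1505, -0.6209) x1=(-1.5798, 0.0670)
step 8: x0=(-1.1222, -0.6261) x1=(-1.5578, 0.0452)
step 9: x0=(-1.0934, -0.6319) x1=(-1.5361, 0.0238)
step 10: x0=(-1.0641, -0.6385) x1=(-1.5147, 0.0029)
step 11: x0=(-1.0344, -0.6456) x1=(-1.4936, -0.0175)
step 12: x0=(-1.0043, -0.6535) x1=(-1.4728, -0.0375)
step 13: x0=(-0.9736, -0.6620) x1=(-1.4524, -0.0570)
step 14: x0=(-0.9423, -0.6712) x1=(-1.4323, -0.0761)
step 15: x0=(-0.9106, -0.6810) x1=(-1.4126, -0.0947)
step 16: x0=(-0.8782, -0.6915) x1=(-1.3933, -0.1129)
step 17: x0=(-0.8454, -0.7027) x1=(-1.3744, -0.1307)
step 18: x0=(-0.8119, -0.7144) x1=(-1.3558, -0.1480)
step 19: x0=(-0.7779, -0.7267) x1=(-1.3377, -0.1650)
step 20: x0=(-0.7434, -0.7396) x1=(-1.3199, -0.1815)
step 21: x0=(-0.7083, -0.7530) x1=(-1.3024, -0.1978)

(-0.7083, -0.7530)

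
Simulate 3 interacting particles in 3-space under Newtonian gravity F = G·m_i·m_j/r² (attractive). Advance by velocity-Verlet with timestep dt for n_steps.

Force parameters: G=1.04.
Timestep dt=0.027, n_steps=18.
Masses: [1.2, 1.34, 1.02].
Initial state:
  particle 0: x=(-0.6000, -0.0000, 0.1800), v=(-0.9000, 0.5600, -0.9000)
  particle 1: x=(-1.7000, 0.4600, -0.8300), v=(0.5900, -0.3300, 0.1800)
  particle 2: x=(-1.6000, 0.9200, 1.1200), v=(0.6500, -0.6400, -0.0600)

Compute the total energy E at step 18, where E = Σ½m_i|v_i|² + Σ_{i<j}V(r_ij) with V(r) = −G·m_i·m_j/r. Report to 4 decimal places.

step 0: x0=(-0.6000, -0.0000, 0.1800) x1=(-1.7000, 0.4600, -0.8300) x2=(-1.6000, 0.9200, 1.1200)
step 1: x0=(-0.6245, 0.0153, 0.1556) x1=(-1.6839, 0.4511, -0.8249) x2=(-1.5824, 0.9026, 1.1182)
step 2: x0=(-0.6496, 0.0308, 0.1312) x1=(-1.6676, 0.4420, -0.8194) x2=(-1.5645, 0.8849, 1.1159)
step 3: x0=(-0.6751, 0.0467, 0.1066) x1=(-1.6509, 0.4329, -0.8134) x2=(-1.5465, 0.8671, 1.1131)
step 4: x0=(-0.7012, 0.0628, 0.0818) x1=(-1.6339, 0.4238, -0.8069) x2=(-1.5283, 0.8489, 1.1099)
step 5: x0=(-0.7278, 0.0793, 0.0569) x1=(-1.6165, 0.4145, -0.7999) x2=(-1.5099, 0.8305, 1.1061)
step 6: x0=(-0.7551, 0.0961, 0.0319) x1=(-1.5988, 0.4051, -0.7923) x2=(-1.4912, 0.8118, 1.1018)
step 7: x0=(-0.7830, 0.1133, 0.0066) x1=(-1.5806, 0.3956, -0.7841) x2=(-1.4724, 0.7929, 1.0969)
step 8: x0=(-0.8116, 0.1308, -0.0189) x1=(-1.5619, 0.3860, -0.7752) x2=(-1.4535, 0.7737, 1.0915)
step 9: x0=(-0.8409, 0.1487, -0.0448) x1=(-1.5427, 0.3763, -0.7656) x2=(-1.4343, 0.7543, 1.0854)
step 10: x0=(-0.8710, 0.1669, -0.0709) x1=(-1.5229, 0.3664, -0.7552) x2=(-1.4150, 0.7346, 1.0787)
step 11: x0=(-0.9021, 0.1855, -0.0976) x1=(-1.5024, 0.3563, -0.7438) x2=(-1.3954, 0.7147, 1.0713)
step 12: x0=(-0.9341, 0.2046, -0.1247) x1=(-1.4811, 0.3461, -0.7315) x2=(-1.3758, 0.6945, 1.0632)
step 13: x0=(-0.9673, 0.2240, -0.1526) x1=(-1.4590, 0.3357, -0.7179) x2=(-1.3560, 0.6741, 1.0544)
step 14: x0=(-1.0017, 0.2439, -0.1815) x1=(-1.4358, 0.3251, -0.7030) x2=(-1.3360, 0.6535, 1.0448)
step 15: x0=(-1.0376, 0.2641, -0.2116) x1=(-1.4114, 0.3144, -0.6863) x2=(-1.3160, 0.6327, 1.0345)
step 16: x0=(-1.0753, 0.2847, -0.2434) x1=(-1.3854, 0.3034, -0.6674) x2=(-1.2959, 0.6116, 1.0233)
step 17: x0=(-1.1152, 0.3055, -0.2778) x1=(-1.3575, 0.2924, -0.6456) x2=(-1.2756, 0.5904, 1.0113)
step 18: x0=(-1.1581, 0.3263, -0.3161) x1=(-1.3270, 0.2816, -0.6196) x2=(-1.2554, 0.5690, 0.9985)
step 0 velocities: v0=(-0.9000, 0.5600, -0.9000) v1=(0.5900, -0.3300, 0.1800) v2=(0.6500, -0.6400, -0.0600)
step 0: KE=1.9143, PE=-2.5493, E=-0.6350
step 18 velocities: v0=(-1.6626, 0.7509, -1.5451) v1=(1.1965, -0.3822, 1.0861) v2=(0.7503, -0.7960, -0.4915)
step 18: KE=6.0100, PE=-6.5894, E=-0.5794

-0.5794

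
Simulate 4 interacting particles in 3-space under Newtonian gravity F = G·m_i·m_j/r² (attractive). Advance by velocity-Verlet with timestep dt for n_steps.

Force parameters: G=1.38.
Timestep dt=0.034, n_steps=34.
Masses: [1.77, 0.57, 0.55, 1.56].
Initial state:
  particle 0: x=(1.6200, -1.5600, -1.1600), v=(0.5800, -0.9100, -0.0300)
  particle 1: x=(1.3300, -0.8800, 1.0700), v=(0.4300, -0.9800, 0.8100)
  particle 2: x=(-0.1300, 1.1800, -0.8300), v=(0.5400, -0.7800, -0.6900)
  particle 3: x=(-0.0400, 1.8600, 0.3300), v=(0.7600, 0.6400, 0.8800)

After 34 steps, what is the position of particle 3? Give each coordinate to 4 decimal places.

step 0: x0=(1.6200, -1.5600, -1.1600) x1=(1.3300, -0.8800, 1.0700) x2=(-0.1300, 1.1800, -0.8300) x3=(-0.0400, 1.8600, 0.3300)
step 1: x0=(1.6397, -1.5908, -1.1609) x1=(1.3446, -0.9133, 1.0972) x2=(-0.1115, 1.1537, -0.8529) x3=(-0.0141, 1.8815, 0.3597)
step 2: x0=(1.6592, -1.6214, -1.1616) x1=(1.3591, -0.9464, 1.1239) x2=(-0.0927, 1.1277, -0.8746) x3=(0.0118, 1.9026, 0.3890)
step 3: x0=(1.6786, -1.6518, -1.1621) x1=(1.3735, -0.9794, 1.1500) x2=(-0.0737, 1.1021, -0.8954) x3=(0.0379, 1.9233, 0.4179)
step 4: x0=(1.6979, -1.6819, -1.1624) x1=(1.3878, -1.0123, 1.1755) x2=(-0.0544, 1.0767, -0.9153) x3=(0.0639, 1.9435, 0.4464)
step 5: x0=(1.7171, -1.7118, -1.1625) x1=(1.4021, -1.0450, 1.2005) x2=(-0.0349, 1.0516, -0.9343) x3=(0.0901, 1.9634, 0.4747)
step 6: x0=(1.7362, -1.7414, -1.1623) x1=(1.4163, -1.0777, 1.2249) x2=(-0.0151, 1.0266, -0.9526) x3=(0.1163, 1.9830, 0.5026)
step 7: x0=(1.7551, -1.7709, -1.1620) x1=(1.4305, -1.1102, 1.2488) x2=(0.0049, 1.0018, -0.9701) x3=(0.1426, 2.0021, 0.5302)
step 8: x0=(1.7740, -1.8002, -1.1615) x1=(1.4446, -1.1426, 1.2722) x2=(0.0251, 0.9772, -0.9870) x3=(0.1690, 2.0209, 0.5576)
step 9: x0=(1.7927, -1.8292, -1.1608) x1=(1.4587, -1.1748, 1.2951) x2=(0.0455, 0.9527, -1.0033) x3=(0.1954, 2.0394, 0.5848)
step 10: x0=(1.8114, -1.8580, -1.1600) x1=(1.4727, -1.2070, 1.3175) x2=(0.0662, 0.9284, -1.0190) x3=(0.2218, 2.0576, 0.6117)
step 11: x0=(1.8299, -1.8866, -1.1589) x1=(1.4867, -1.2390, 1.3394) x2=(0.0871, 0.9041, -1.0341) x3=(0.2483, 2.0755, 0.6384)
step 12: x0=(1.8484, -1.9151, -1.1577) x1=(1.5006, -1.2709, 1.3608) x2=(0.1082, 0.8798, -1.0487) x3=(0.2749, 2.0931, 0.6649)
step 13: x0=(1.8667, -1.9433, -1.1563) x1=(1.5145, -1.3027, 1.3817) x2=(0.1296, 0.8557, -1.0627) x3=(0.3015, 2.1104, 0.6912)
step 14: x0=(1.8850, -1.9713, -1.1547) x1=(1.5284, -1.3344, 1.4021) x2=(0.1511, 0.8316, -1.0764) x3=(0.3282, 2.1274, 0.7173)
step 15: x0=(1.9031, -1.9991, -1.1530) x1=(1.5422, -1.3660, 1.4221) x2=(0.1728, 0.8075, -1.0895) x3=(0.3549, 2.1441, 0.7432)
step 16: x0=(1.9212, -2.0268, -1.1511) x1=(1.5560, -1.3974, 1.4416) x2=(0.1948, 0.7834, -1.1023) x3=(0.3817, 2.1606, 0.7689)
step 17: x0=(1.9391, -2.0542, -1.1490) x1=(1.5698, -1.4288, 1.4607) x2=(0.2169, 0.7594, -1.1146) x3=(0.4085, 2.1768, 0.7945)
step 18: x0=(1.9570, -2.0815, -1.1468) x1=(1.5835, -1.4600, 1.4793) x2=(0.2392, 0.7353, -1.1265) x3=(0.4353, 2.1928, 0.8199)
step 19: x0=(1.9748, -2.1086, -1.1444) x1=(1.5973, -1.4912, 1.4975) x2=(0.2618, 0.7112, -1.1381) x3=(0.4622, 2.2085, 0.8452)
step 20: x0=(1.9925, -2.1355, -1.1418) x1=(1.6110, -1.5222, 1.5153) x2=(0.2845, 0.6871, -1.1492) x3=(0.4892, 2.2240, 0.8703)
step 21: x0=(2.0101, -2.1622, -1.1391) x1=(1.6247, -1.5531, 1.5326) x2=(0.3074, 0.6630, -1.1601) x3=(0.5161, 2.2393, 0.8953)
step 22: x0=(2.0276, -2.1888, -1.1363) x1=(1.6384, -1.5839, 1.5495) x2=(0.3305, 0.6388, -1.1706) x3=(0.5431, 2.2543, 0.9202)
step 23: x0=(2.0451, -2.2151, -1.1333) x1=(1.6520, -1.6147, 1.5659) x2=(0.3538, 0.6146, -1.1807) x3=(0.5702, 2.2691, 0.9449)
step 24: x0=(2.0624, -2.2413, -1.1301) x1=(1.6657, -1.6453, 1.5820) x2=(0.3772, 0.5903, -1.1906) x3=(0.5973, 2.2837, 0.9694)
step 25: x0=(2.0797, -2.2673, -1.1268) x1=(1.6793, -1.6758, 1.5976) x2=(0.4009, 0.5660, -1.2001) x3=(0.6244, 2.2980, 0.9939)
step 26: x0=(2.0969, -2.2932, -1.1234) x1=(1.6930, -1.7062, 1.6129) x2=(0.4247, 0.5416, -1.2093) x3=(0.6515, 2.3122, 1.0182)
step 27: x0=(2.1140, -2.3188, -1.1198) x1=(1.7066, -1.7365, 1.6277) x2=(0.4487, 0.5172, -1.2183) x3=(0.6787, 2.3262, 1.0424)
step 28: x0=(2.1310, -2.3443, -1.1160) x1=(1.7203, -1.7668, 1.6421) x2=(0.4729, 0.4926, -1.2269) x3=(0.7059, 2.3399, 1.0665)
step 29: x0=(2.1479, -2.3697, -1.1122) x1=(1.7339, -1.7969, 1.6561) x2=(0.4972, 0.4680, -1.2353) x3=(0.7331, 2.3535, 1.0905)
step 30: x0=(2.1648, -2.3948, -1.1081) x1=(1.7476, -1.8269, 1.6697) x2=(0.5217, 0.4433, -1.2434) x3=(0.7604, 2.3668, 1.1144)
step 31: x0=(2.1816, -2.4198, -1.1040) x1=(1.7612, -1.8569, 1.6830) x2=(0.5464, 0.4185, -1.2513) x3=(0.7877, 2.3800, 1.1382)
step 32: x0=(2.1983, -2.4447, -1.0997) x1=(1.7748, -1.8867, 1.6958) x2=(0.5713, 0.3936, -1.2589) x3=(0.8150, 2.3930, 1.1619)
step 33: x0=(2.2149, -2.4693, -1.0953) x1=(1.7885, -1.9165, 1.7083) x2=(0.5963, 0.3686, -1.2662) x3=(0.8424, 2.4058, 1.1854)
step 34: x0=(2.2315, -2.4938, -1.0907) x1=(1.8022, -1.9462, 1.7203) x2=(0.6215, 0.3435, -1.2733) x3=(0.8698, 2.4184, 1.2089)

(0.8698, 2.4184, 1.2089)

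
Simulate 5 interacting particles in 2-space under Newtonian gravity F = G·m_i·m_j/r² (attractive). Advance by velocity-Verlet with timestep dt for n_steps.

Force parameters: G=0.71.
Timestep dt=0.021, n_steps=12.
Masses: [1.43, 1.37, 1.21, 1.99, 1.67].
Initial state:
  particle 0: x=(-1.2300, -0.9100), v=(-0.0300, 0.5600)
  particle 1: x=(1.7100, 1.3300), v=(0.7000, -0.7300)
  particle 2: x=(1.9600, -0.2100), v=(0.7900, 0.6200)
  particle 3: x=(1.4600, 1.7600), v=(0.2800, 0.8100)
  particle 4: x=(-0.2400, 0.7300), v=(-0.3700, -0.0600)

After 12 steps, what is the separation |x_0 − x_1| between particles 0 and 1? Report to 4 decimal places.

3.6431

step 0: x0=(-1.2300, -0.9100) x1=(1.7100, 1.3300) x2=(1.9600, -0.2100) x3=(1.4600, 1.7600) x4=(-0.2400, 0.7300)
step 1: x0=(-1.2305, -0.8982) x1=(1.7240, 1.3157) x2=(1.9765, -0.1968) x3=(1.4663, 1.7762) x4=(-0.2477, 0.7287)
step 2: x0=(-1.2309, -0.8861) x1=(1.7368, 1.3030) x2=(1.9928, -0.1833) x3=(1.4732, 1.7908) x4=(-0.2551, 0.7274)
step 3: x0=(-1.2311, -0.8739) x1=(1.7485, 1.2920) x2=(2.0089, -0.1694) x3=(1.4806, 1.8041) x4=(-0.2623, 0.7261)
step 4: x0=(-1.2312, -0.8615) x1=(1.7593, 1.2824) x2=(2.0248, -0.1551) x3=(1.4886, 1.8160) x4=(-0.2693, 0.7248)
step 5: x0=(-1.2311, -0.8489) x1=(1.7691, 1.2741) x2=(2.0405, -0.1405) x3=(1.4970, 1.8267) x4=(-0.2761, 0.7234)
step 6: x0=(-1.2308, -0.8362) x1=(1.7781, 1.2671) x2=(2.0561, -0.1255) x3=(1.5057, 1.8362) x4=(-0.2827, 0.7220)
step 7: x0=(-1.2303, -0.8232) x1=(1.7864, 1.2612) x2=(2.0714, -0.1101) x3=(1.5149, 1.8446) x4=(-0.2891, 0.7205)
step 8: x0=(-1.2297, -0.8101) x1=(1.7939, 1.2565) x2=(2.0865, -0.0944) x3=(1.5244, 1.8518) x4=(-0.2952, 0.7191)
step 9: x0=(-1.2289, -0.7967) x1=(1.8007, 1.2528) x2=(2.1014, -0.0783) x3=(1.5342, 1.8580) x4=(-0.3013, 0.7175)
step 10: x0=(-1.2279, -0.7832) x1=(1.8068, 1.2503) x2=(2.1161, -0.0617) x3=(1.5444, 1.8631) x4=(-0.3071, 0.7160)
step 11: x0=(-1.2268, -0.7694) x1=(1.8123, 1.2487) x2=(2.1306, -0.0448) x3=(1.5548, 1.8671) x4=(-0.3127, 0.7143)
step 12: x0=(-1.2254, -0.7555) x1=(1.8172, 1.2482) x2=(2.1449, -0.0275) x3=(1.5655, 1.8701) x4=(-0.3182, 0.7126)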